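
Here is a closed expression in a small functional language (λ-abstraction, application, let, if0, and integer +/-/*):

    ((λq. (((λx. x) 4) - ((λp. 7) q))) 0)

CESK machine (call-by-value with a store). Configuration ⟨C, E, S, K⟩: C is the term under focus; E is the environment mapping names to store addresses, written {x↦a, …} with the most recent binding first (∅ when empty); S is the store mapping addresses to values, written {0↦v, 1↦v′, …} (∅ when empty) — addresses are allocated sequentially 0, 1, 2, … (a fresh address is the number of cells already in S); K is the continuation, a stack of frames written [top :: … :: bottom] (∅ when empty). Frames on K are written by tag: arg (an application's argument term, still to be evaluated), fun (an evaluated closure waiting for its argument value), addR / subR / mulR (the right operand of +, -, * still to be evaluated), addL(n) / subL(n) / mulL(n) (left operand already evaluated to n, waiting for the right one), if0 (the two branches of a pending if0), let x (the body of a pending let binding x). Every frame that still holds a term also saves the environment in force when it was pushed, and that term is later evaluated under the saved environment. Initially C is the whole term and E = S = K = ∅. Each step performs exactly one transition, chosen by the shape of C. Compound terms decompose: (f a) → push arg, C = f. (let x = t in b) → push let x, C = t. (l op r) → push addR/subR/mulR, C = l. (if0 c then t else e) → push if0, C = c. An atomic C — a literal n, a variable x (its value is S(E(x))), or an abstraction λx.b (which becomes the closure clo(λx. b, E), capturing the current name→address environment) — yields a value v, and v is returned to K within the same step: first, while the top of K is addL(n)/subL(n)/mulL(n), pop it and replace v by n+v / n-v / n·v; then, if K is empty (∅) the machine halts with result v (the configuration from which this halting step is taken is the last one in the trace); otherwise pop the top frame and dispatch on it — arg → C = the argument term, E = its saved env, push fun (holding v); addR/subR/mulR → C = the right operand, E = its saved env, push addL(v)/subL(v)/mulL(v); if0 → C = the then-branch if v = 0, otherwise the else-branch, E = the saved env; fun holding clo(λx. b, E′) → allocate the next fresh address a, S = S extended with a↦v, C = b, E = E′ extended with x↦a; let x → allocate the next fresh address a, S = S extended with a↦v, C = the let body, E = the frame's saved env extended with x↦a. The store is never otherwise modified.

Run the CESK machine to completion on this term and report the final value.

Answer: -3

Machine steps:
0. <C=((λq. (((λx. x) 4) - ((λp. 7) q))) 0), E=∅, S=∅, K=∅>
1. <C=(λq. (((λx. x) 4) - ((λp. 7) q))), E=∅, S=∅, K=[arg]>
2. <C=0, E=∅, S=∅, K=[fun]>
3. <C=(((λx. x) 4) - ((λp. 7) q)), E={q↦0}, S={0↦0}, K=∅>
4. <C=((λx. x) 4), E={q↦0}, S={0↦0}, K=[subR]>
5. <C=(λx. x), E={q↦0}, S={0↦0}, K=[arg :: subR]>
6. <C=4, E={q↦0}, S={0↦0}, K=[fun :: subR]>
7. <C=x, E={x↦1, q↦0}, S={0↦0, 1↦4}, K=[subR]>
8. <C=((λp. 7) q), E={q↦0}, S={0↦0, 1↦4}, K=[subL(4)]>
9. <C=(λp. 7), E={q↦0}, S={0↦0, 1↦4}, K=[arg :: subL(4)]>
10. <C=q, E={q↦0}, S={0↦0, 1↦4}, K=[fun :: subL(4)]>
11. <C=7, E={p↦2, q↦0}, S={0↦0, 1↦4, 2↦0}, K=[subL(4)]>
→ final value -3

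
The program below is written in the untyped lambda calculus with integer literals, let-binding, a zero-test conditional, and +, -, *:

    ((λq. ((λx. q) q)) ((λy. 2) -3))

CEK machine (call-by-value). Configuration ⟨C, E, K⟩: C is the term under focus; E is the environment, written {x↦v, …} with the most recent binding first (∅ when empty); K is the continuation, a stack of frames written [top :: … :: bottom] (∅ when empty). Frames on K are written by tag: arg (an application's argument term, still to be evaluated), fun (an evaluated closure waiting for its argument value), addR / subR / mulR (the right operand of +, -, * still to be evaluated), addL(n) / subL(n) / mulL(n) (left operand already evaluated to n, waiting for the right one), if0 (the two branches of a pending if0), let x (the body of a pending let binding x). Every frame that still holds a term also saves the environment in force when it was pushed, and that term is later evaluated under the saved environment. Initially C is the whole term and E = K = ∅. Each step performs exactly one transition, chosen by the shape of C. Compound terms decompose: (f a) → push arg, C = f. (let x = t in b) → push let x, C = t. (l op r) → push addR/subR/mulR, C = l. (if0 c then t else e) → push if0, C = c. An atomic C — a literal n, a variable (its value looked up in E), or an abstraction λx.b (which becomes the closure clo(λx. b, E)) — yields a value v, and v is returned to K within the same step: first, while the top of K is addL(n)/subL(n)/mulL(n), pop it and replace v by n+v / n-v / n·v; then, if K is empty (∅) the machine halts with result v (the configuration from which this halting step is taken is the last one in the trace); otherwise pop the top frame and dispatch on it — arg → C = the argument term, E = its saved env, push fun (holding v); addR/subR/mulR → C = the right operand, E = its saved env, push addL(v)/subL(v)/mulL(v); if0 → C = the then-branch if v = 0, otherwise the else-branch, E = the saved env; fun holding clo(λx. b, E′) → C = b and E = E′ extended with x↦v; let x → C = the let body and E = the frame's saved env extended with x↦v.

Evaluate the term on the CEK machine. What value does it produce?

Answer: 2

Machine steps:
0. ⟨C=((λq. ((λx. q) q)) ((λy. 2) -3)); E=∅; K=∅⟩
1. ⟨C=(λq. ((λx. q) q)); E=∅; K=[arg]⟩
2. ⟨C=((λy. 2) -3); E=∅; K=[fun]⟩
3. ⟨C=(λy. 2); E=∅; K=[arg :: fun]⟩
4. ⟨C=-3; E=∅; K=[fun :: fun]⟩
5. ⟨C=2; E={y↦-3}; K=[fun]⟩
6. ⟨C=((λx. q) q); E={q↦2}; K=∅⟩
7. ⟨C=(λx. q); E={q↦2}; K=[arg]⟩
8. ⟨C=q; E={q↦2}; K=[fun]⟩
9. ⟨C=q; E={x↦2, q↦2}; K=∅⟩
→ final value 2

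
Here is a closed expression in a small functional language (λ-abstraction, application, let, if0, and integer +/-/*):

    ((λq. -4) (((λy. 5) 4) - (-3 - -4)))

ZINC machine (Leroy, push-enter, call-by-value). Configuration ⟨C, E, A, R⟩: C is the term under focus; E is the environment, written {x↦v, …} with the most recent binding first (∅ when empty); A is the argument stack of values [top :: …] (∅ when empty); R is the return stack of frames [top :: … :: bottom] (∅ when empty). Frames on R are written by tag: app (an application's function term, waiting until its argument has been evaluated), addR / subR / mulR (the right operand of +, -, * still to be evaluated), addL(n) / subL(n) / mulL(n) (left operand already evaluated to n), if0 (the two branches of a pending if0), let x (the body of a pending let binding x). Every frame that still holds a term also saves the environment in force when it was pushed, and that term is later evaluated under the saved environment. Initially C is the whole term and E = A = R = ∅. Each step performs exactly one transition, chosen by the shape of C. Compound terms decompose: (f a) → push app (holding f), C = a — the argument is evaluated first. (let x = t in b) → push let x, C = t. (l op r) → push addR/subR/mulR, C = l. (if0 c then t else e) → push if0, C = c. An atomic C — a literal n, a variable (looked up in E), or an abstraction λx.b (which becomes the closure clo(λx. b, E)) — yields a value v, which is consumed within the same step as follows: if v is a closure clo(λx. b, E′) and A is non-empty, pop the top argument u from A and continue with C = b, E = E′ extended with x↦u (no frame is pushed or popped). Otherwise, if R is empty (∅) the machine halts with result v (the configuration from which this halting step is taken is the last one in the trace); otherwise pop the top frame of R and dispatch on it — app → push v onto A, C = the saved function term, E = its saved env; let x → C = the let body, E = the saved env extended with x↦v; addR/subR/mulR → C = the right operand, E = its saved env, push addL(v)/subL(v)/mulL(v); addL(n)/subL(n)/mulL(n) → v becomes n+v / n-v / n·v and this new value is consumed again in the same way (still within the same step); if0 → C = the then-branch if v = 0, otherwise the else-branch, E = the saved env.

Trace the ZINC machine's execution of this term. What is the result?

Answer: -4

Machine steps:
[0] <C=((λq. -4) (((λy. 5) 4) - (-3 - -4))), E=∅, A=∅, R=∅>
[1] <C=(((λy. 5) 4) - (-3 - -4)), E=∅, A=∅, R=[app]>
[2] <C=((λy. 5) 4), E=∅, A=∅, R=[subR :: app]>
[3] <C=4, E=∅, A=∅, R=[app :: subR :: app]>
[4] <C=(λy. 5), E=∅, A=[4], R=[subR :: app]>
[5] <C=5, E={y↦4}, A=∅, R=[subR :: app]>
[6] <C=(-3 - -4), E=∅, A=∅, R=[subL(5) :: app]>
[7] <C=-3, E=∅, A=∅, R=[subR :: subL(5) :: app]>
[8] <C=-4, E=∅, A=∅, R=[subL(-3) :: subL(5) :: app]>
[9] <C=(λq. -4), E=∅, A=[4], R=∅>
[10] <C=-4, E={q↦4}, A=∅, R=∅>
→ final value -4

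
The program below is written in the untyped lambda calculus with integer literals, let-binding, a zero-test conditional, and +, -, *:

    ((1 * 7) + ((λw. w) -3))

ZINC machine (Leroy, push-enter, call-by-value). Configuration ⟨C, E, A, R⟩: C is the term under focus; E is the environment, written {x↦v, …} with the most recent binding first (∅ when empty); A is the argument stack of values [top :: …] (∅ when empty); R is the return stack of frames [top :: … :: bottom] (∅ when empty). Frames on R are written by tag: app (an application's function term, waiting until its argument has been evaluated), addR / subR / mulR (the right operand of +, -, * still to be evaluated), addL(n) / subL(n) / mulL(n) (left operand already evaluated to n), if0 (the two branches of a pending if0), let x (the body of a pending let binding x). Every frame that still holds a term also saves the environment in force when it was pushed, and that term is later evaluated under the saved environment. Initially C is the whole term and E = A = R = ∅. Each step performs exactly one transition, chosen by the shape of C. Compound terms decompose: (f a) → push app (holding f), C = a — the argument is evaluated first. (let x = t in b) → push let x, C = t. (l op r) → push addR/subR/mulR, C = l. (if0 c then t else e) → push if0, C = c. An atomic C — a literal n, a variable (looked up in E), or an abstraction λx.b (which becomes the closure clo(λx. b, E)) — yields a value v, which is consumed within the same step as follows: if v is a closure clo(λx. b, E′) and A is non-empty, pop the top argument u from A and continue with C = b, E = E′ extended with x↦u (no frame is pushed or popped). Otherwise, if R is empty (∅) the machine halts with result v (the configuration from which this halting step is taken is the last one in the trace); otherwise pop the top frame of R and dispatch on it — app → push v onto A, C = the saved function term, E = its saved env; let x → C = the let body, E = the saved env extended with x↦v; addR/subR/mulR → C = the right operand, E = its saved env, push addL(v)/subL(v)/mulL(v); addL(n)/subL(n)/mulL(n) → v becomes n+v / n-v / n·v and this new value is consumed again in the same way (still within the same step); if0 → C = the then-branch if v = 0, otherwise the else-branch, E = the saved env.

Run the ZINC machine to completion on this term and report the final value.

Answer: 4

Machine steps:
0. ⟨C=((1 * 7) + ((λw. w) -3)); E=∅; A=∅; R=∅⟩
1. ⟨C=(1 * 7); E=∅; A=∅; R=[addR]⟩
2. ⟨C=1; E=∅; A=∅; R=[mulR :: addR]⟩
3. ⟨C=7; E=∅; A=∅; R=[mulL(1) :: addR]⟩
4. ⟨C=((λw. w) -3); E=∅; A=∅; R=[addL(7)]⟩
5. ⟨C=-3; E=∅; A=∅; R=[app :: addL(7)]⟩
6. ⟨C=(λw. w); E=∅; A=[-3]; R=[addL(7)]⟩
7. ⟨C=w; E={w↦-3}; A=∅; R=[addL(7)]⟩
→ final value 4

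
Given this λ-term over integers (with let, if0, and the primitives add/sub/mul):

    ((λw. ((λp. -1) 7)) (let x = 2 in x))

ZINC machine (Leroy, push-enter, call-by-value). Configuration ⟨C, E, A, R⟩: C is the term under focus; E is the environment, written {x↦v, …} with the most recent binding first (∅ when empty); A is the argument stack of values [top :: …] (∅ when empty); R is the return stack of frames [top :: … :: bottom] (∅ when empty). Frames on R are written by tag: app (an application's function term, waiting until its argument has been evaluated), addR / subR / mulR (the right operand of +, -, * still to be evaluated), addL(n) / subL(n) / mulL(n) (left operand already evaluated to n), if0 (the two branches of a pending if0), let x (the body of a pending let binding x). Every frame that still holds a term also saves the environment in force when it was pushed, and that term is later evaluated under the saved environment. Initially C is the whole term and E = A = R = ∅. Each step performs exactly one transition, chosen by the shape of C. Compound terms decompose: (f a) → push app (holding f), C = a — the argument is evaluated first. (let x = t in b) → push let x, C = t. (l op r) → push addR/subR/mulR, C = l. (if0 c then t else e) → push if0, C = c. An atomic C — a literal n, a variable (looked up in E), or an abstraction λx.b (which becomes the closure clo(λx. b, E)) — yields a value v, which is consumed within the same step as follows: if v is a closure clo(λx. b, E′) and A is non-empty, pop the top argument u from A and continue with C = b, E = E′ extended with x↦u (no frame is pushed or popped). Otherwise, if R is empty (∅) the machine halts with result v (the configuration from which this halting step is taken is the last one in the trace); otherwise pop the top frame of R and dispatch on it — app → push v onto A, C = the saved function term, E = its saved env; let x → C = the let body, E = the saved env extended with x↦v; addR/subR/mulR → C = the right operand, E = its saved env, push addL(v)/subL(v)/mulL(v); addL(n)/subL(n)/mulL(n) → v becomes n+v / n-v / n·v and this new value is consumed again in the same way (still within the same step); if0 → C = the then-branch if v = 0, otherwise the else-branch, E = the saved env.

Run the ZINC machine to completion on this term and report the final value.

Answer: -1

Machine steps:
0. <C=((λw. ((λp. -1) 7)) (let x = 2 in x)), E=∅, A=∅, R=∅>
1. <C=(let x = 2 in x), E=∅, A=∅, R=[app]>
2. <C=2, E=∅, A=∅, R=[let x :: app]>
3. <C=x, E={x↦2}, A=∅, R=[app]>
4. <C=(λw. ((λp. -1) 7)), E=∅, A=[2], R=∅>
5. <C=((λp. -1) 7), E={w↦2}, A=∅, R=∅>
6. <C=7, E={w↦2}, A=∅, R=[app]>
7. <C=(λp. -1), E={w↦2}, A=[7], R=∅>
8. <C=-1, E={p↦7, w↦2}, A=∅, R=∅>
→ final value -1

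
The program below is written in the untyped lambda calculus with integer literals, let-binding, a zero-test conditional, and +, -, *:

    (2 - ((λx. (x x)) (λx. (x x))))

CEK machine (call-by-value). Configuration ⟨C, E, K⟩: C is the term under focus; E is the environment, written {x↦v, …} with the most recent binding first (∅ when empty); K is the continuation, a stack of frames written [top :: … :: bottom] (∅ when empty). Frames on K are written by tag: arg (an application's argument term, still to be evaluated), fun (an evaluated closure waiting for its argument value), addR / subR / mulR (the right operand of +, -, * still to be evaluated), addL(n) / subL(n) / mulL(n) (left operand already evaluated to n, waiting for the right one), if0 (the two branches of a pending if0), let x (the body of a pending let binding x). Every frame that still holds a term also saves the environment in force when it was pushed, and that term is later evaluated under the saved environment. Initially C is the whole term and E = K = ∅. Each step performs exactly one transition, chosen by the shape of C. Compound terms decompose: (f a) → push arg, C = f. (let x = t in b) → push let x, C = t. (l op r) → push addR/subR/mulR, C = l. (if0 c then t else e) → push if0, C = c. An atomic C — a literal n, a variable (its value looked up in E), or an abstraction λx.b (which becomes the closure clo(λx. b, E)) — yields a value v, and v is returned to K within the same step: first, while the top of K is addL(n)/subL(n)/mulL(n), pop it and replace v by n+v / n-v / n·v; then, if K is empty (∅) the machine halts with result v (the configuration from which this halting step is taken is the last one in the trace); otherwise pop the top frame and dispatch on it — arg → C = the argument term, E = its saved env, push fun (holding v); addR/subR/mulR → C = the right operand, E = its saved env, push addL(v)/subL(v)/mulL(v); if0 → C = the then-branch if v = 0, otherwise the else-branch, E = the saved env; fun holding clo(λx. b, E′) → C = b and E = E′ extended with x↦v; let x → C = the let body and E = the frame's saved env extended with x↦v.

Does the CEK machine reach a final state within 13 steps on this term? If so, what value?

t=0: ⟨C=(2 - ((λx. (x x)) (λx. (x x)))); E=∅; K=∅⟩
t=1: ⟨C=2; E=∅; K=[subR]⟩
t=2: ⟨C=((λx. (x x)) (λx. (x x))); E=∅; K=[subL(2)]⟩
t=3: ⟨C=(λx. (x x)); E=∅; K=[arg :: subL(2)]⟩
t=4: ⟨C=(λx. (x x)); E=∅; K=[fun :: subL(2)]⟩
t=5: ⟨C=(x x); E={x↦clo(λx. (x x), ∅)}; K=[subL(2)]⟩
t=6: ⟨C=x; E={x↦clo(λx. (x x), ∅)}; K=[arg :: subL(2)]⟩
t=7: ⟨C=x; E={x↦clo(λx. (x x), ∅)}; K=[fun :: subL(2)]⟩
… configuration repeats with period 3 (steps 5–7 recur indefinitely) …

Answer: DIVERGES (no final state within 13 steps)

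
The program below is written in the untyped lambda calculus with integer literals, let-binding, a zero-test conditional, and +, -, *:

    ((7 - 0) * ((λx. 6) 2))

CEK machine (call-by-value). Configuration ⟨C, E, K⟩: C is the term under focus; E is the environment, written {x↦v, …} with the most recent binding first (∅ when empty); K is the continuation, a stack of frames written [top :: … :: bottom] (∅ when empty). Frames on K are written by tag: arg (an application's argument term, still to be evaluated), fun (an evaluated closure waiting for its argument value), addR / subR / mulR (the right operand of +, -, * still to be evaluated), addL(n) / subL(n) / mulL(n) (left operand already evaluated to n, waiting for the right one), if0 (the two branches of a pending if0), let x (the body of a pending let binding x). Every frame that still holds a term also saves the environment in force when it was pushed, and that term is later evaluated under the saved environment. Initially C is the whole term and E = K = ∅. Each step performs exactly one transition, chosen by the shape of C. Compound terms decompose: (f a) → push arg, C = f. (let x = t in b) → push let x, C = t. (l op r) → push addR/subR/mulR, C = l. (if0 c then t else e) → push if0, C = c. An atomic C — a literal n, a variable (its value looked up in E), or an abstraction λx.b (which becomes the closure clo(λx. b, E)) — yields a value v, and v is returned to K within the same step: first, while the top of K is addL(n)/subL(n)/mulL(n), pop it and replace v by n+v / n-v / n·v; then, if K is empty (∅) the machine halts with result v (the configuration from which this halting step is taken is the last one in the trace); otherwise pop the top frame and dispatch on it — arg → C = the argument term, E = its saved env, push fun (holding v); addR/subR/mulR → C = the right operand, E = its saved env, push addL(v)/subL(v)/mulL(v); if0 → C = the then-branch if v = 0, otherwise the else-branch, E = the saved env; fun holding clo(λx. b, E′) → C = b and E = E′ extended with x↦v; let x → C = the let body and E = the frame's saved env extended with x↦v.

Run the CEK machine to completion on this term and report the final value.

0. <C=((7 - 0) * ((λx. 6) 2)), E=∅, K=∅>
1. <C=(7 - 0), E=∅, K=[mulR]>
2. <C=7, E=∅, K=[subR :: mulR]>
3. <C=0, E=∅, K=[subL(7) :: mulR]>
4. <C=((λx. 6) 2), E=∅, K=[mulL(7)]>
5. <C=(λx. 6), E=∅, K=[arg :: mulL(7)]>
6. <C=2, E=∅, K=[fun :: mulL(7)]>
7. <C=6, E={x↦2}, K=[mulL(7)]>
→ final value 42

Answer: 42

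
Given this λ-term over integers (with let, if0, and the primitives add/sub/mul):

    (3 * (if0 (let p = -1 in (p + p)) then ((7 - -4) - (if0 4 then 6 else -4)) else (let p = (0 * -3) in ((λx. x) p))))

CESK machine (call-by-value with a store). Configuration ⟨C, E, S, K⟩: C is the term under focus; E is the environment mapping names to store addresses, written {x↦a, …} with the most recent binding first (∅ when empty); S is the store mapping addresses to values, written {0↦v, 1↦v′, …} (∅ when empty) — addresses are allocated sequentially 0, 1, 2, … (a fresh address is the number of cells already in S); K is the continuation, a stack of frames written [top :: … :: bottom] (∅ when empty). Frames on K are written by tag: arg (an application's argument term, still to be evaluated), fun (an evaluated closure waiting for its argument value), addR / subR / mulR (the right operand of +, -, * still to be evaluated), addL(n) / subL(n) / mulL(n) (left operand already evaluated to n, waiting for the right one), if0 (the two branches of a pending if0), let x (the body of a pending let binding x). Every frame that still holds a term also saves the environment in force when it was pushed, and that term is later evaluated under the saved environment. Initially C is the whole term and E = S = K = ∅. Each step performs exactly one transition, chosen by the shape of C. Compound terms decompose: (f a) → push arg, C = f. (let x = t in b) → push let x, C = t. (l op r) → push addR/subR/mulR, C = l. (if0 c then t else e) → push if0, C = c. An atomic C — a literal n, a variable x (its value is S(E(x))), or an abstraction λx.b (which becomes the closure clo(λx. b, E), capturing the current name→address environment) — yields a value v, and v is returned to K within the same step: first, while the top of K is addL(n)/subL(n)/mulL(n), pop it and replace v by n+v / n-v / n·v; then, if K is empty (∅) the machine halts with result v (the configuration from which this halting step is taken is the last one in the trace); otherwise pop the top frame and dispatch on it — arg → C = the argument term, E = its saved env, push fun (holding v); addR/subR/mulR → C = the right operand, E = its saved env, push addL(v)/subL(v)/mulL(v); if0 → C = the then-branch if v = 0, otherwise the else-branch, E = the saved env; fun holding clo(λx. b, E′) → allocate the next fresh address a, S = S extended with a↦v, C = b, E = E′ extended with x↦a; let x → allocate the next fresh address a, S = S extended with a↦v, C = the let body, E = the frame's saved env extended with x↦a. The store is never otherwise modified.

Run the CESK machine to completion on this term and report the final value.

[0] ⟨C=(3 * (if0 (let p = -1 in (p + p)) then ((7 - -4) - (if0 4 then 6 else -4)) else (let p = (0 * -3) in ((λx. x) p)))); E=∅; S=∅; K=∅⟩
[1] ⟨C=3; E=∅; S=∅; K=[mulR]⟩
[2] ⟨C=(if0 (let p = -1 in (p + p)) then ((7 - -4) - (if0 4 then 6 else -4)) else (let p = (0 * -3) in ((λx. x) p))); E=∅; S=∅; K=[mulL(3)]⟩
[3] ⟨C=(let p = -1 in (p + p)); E=∅; S=∅; K=[if0 :: mulL(3)]⟩
[4] ⟨C=-1; E=∅; S=∅; K=[let p :: if0 :: mulL(3)]⟩
[5] ⟨C=(p + p); E={p↦0}; S={0↦-1}; K=[if0 :: mulL(3)]⟩
[6] ⟨C=p; E={p↦0}; S={0↦-1}; K=[addR :: if0 :: mulL(3)]⟩
[7] ⟨C=p; E={p↦0}; S={0↦-1}; K=[addL(-1) :: if0 :: mulL(3)]⟩
[8] ⟨C=(let p = (0 * -3) in ((λx. x) p)); E=∅; S={0↦-1}; K=[mulL(3)]⟩
[9] ⟨C=(0 * -3); E=∅; S={0↦-1}; K=[let p :: mulL(3)]⟩
[10] ⟨C=0; E=∅; S={0↦-1}; K=[mulR :: let p :: mulL(3)]⟩
[11] ⟨C=-3; E=∅; S={0↦-1}; K=[mulL(0) :: let p :: mulL(3)]⟩
[12] ⟨C=((λx. x) p); E={p↦1}; S={0↦-1, 1↦0}; K=[mulL(3)]⟩
[13] ⟨C=(λx. x); E={p↦1}; S={0↦-1, 1↦0}; K=[arg :: mulL(3)]⟩
[14] ⟨C=p; E={p↦1}; S={0↦-1, 1↦0}; K=[fun :: mulL(3)]⟩
[15] ⟨C=x; E={x↦2, p↦1}; S={0↦-1, 1↦0, 2↦0}; K=[mulL(3)]⟩
→ final value 0

Answer: 0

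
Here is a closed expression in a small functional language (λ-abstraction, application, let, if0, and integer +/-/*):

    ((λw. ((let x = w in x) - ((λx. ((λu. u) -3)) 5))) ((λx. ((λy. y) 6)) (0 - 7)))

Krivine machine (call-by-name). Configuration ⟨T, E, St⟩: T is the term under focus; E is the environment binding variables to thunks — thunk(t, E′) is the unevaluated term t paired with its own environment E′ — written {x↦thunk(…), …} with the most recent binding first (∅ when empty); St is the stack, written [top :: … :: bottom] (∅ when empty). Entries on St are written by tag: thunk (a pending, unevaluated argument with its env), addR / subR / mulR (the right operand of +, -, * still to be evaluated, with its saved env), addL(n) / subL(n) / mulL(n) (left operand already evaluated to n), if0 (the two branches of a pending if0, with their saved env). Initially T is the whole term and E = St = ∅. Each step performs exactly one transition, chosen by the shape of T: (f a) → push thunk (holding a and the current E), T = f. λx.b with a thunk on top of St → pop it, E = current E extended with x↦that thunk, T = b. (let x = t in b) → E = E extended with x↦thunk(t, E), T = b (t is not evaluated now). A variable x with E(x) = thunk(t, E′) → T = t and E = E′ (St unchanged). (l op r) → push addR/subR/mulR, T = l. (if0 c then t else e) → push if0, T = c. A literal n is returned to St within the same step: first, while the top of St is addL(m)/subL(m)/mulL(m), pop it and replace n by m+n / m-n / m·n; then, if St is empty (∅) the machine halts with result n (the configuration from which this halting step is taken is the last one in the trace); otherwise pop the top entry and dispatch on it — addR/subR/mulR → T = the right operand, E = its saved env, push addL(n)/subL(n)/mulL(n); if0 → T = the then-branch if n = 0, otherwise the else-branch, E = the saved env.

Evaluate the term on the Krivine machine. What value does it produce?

step 0: <T=((λw. ((let x = w in x) - ((λx. ((λu. u) -3)) 5))) ((λx. ((λy. y) 6)) (0 - 7))), E=∅, St=∅>
step 1: <T=(λw. ((let x = w in x) - ((λx. ((λu. u) -3)) 5))), E=∅, St=[thunk]>
step 2: <T=((let x = w in x) - ((λx. ((λu. u) -3)) 5)), E={w↦thunk(((λx. ((λy. y) 6)) (0 - 7)), ∅)}, St=∅>
step 3: <T=(let x = w in x), E={w↦thunk(((λx. ((λy. y) 6)) (0 - 7)), ∅)}, St=[subR]>
step 4: <T=x, E={x↦thunk(w, {w↦thunk(((λx. ((λy. y) 6)) (0 - 7)), ∅)}), w↦thunk(((λx. ((λy. y) 6)) (0 - 7)), ∅)}, St=[subR]>
step 5: <T=w, E={w↦thunk(((λx. ((λy. y) 6)) (0 - 7)), ∅)}, St=[subR]>
step 6: <T=((λx. ((λy. y) 6)) (0 - 7)), E=∅, St=[subR]>
step 7: <T=(λx. ((λy. y) 6)), E=∅, St=[thunk :: subR]>
step 8: <T=((λy. y) 6), E={x↦thunk((0 - 7), ∅)}, St=[subR]>
step 9: <T=(λy. y), E={x↦thunk((0 - 7), ∅)}, St=[thunk :: subR]>
step 10: <T=y, E={y↦thunk(6, {x↦thunk((0 - 7), ∅)}), x↦thunk((0 - 7), ∅)}, St=[subR]>
step 11: <T=6, E={x↦thunk((0 - 7), ∅)}, St=[subR]>
step 12: <T=((λx. ((λu. u) -3)) 5), E={w↦thunk(((λx. ((λy. y) 6)) (0 - 7)), ∅)}, St=[subL(6)]>
step 13: <T=(λx. ((λu. u) -3)), E={w↦thunk(((λx. ((λy. y) 6)) (0 - 7)), ∅)}, St=[thunk :: subL(6)]>
step 14: <T=((λu. u) -3), E={x↦thunk(5, {w↦thunk(((λx. ((λy. y) 6)) (0 - 7)), ∅)}), w↦thunk(((λx. ((λy. y) 6)) (0 - 7)), ∅)}, St=[subL(6)]>
step 15: <T=(λu. u), E={x↦thunk(5, {w↦thunk(((λx. ((λy. y) 6)) (0 - 7)), ∅)}), w↦thunk(((λx. ((λy. y) 6)) (0 - 7)), ∅)}, St=[thunk :: subL(6)]>
step 16: <T=u, E={u↦thunk(-3, {x↦thunk(5, {w↦thunk(((λx. ((λy. y) 6)) (0 - 7)), ∅)}), w↦thunk(((λx. ((λy. y) 6)) (0 - 7)), ∅)}), x↦thunk(5, {w↦thunk(((λx. ((λy. y) 6)) (0 - 7)), ∅)}), w↦thunk(((λx. ((λy. y) 6)) (0 - 7)), ∅)}, St=[subL(6)]>
step 17: <T=-3, E={x↦thunk(5, {w↦thunk(((λx. ((λy. y) 6)) (0 - 7)), ∅)}), w↦thunk(((λx. ((λy. y) 6)) (0 - 7)), ∅)}, St=[subL(6)]>
→ final value 9

Answer: 9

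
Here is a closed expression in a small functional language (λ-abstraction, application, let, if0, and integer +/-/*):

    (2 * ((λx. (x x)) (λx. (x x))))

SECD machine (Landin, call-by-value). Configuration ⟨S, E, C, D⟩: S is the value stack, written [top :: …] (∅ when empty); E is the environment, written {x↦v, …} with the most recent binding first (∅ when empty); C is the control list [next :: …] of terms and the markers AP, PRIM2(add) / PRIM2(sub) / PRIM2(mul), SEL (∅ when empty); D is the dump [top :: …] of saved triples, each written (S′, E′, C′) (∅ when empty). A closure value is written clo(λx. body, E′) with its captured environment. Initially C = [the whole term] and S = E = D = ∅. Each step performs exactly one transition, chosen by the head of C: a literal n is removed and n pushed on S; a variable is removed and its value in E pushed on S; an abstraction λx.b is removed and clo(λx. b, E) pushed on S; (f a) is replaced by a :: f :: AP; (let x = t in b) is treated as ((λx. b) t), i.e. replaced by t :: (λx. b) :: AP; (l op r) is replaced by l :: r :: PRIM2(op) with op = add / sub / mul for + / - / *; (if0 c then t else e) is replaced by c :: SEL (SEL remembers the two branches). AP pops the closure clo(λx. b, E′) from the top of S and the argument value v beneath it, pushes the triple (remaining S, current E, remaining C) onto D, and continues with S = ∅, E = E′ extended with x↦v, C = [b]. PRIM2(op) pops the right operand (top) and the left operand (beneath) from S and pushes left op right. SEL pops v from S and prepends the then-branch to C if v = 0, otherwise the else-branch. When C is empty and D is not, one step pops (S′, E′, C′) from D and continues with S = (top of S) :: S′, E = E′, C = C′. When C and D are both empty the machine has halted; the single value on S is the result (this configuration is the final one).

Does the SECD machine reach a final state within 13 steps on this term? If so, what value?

0. [S=∅ | E=∅ | C=[(2 * ((λx. (x x)) (λx. (x x))))] | D=∅]
1. [S=∅ | E=∅ | C=[2 :: ((λx. (x x)) (λx. (x x))) :: PRIM2(mul)] | D=∅]
2. [S=[2] | E=∅ | C=[((λx. (x x)) (λx. (x x))) :: PRIM2(mul)] | D=∅]
3. [S=[2] | E=∅ | C=[(λx. (x x)) :: (λx. (x x)) :: AP :: PRIM2(mul)] | D=∅]
4. [S=[clo(λx. (x x), ∅) :: 2] | E=∅ | C=[(λx. (x x)) :: AP :: PRIM2(mul)] | D=∅]
5. [S=[clo(λx. (x x), ∅) :: clo(λx. (x x), ∅) :: 2] | E=∅ | C=[AP :: PRIM2(mul)] | D=∅]
6. [S=∅ | E={x↦clo(λx. (x x), ∅)} | C=[(x x)] | D=[([2], ∅, [PRIM2(mul)])]]
7. [S=∅ | E={x↦clo(λx. (x x), ∅)} | C=[x :: x :: AP] | D=[([2], ∅, [PRIM2(mul)])]]
8. [S=[clo(λx. (x x), ∅)] | E={x↦clo(λx. (x x), ∅)} | C=[x :: AP] | D=[([2], ∅, [PRIM2(mul)])]]
9. [S=[clo(λx. (x x), ∅) :: clo(λx. (x x), ∅)] | E={x↦clo(λx. (x x), ∅)} | C=[AP] | D=[([2], ∅, [PRIM2(mul)])]]
10. [S=∅ | E={x↦clo(λx. (x x), ∅)} | C=[(x x)] | D=[(∅, {x↦clo(λx. (x x), ∅)}, ∅) :: ([2], ∅, [PRIM2(mul)])]]
11. [S=∅ | E={x↦clo(λx. (x x), ∅)} | C=[x :: x :: AP] | D=[(∅, {x↦clo(λx. (x x), ∅)}, ∅) :: ([2], ∅, [PRIM2(mul)])]]
12. [S=[clo(λx. (x x), ∅)] | E={x↦clo(λx. (x x), ∅)} | C=[x :: AP] | D=[(∅, {x↦clo(λx. (x x), ∅)}, ∅) :: ([2], ∅, [PRIM2(mul)])]]
13. [S=[clo(λx. (x x), ∅) :: clo(λx. (x x), ∅)] | E={x↦clo(λx. (x x), ∅)} | C=[AP] | D=[(∅, {x↦clo(λx. (x x), ∅)}, ∅) :: ([2], ∅, [PRIM2(mul)])]]
→ 13 transitions taken and the configuration is still not final: no result within 13 steps

Answer: DIVERGES (no final state within 13 steps)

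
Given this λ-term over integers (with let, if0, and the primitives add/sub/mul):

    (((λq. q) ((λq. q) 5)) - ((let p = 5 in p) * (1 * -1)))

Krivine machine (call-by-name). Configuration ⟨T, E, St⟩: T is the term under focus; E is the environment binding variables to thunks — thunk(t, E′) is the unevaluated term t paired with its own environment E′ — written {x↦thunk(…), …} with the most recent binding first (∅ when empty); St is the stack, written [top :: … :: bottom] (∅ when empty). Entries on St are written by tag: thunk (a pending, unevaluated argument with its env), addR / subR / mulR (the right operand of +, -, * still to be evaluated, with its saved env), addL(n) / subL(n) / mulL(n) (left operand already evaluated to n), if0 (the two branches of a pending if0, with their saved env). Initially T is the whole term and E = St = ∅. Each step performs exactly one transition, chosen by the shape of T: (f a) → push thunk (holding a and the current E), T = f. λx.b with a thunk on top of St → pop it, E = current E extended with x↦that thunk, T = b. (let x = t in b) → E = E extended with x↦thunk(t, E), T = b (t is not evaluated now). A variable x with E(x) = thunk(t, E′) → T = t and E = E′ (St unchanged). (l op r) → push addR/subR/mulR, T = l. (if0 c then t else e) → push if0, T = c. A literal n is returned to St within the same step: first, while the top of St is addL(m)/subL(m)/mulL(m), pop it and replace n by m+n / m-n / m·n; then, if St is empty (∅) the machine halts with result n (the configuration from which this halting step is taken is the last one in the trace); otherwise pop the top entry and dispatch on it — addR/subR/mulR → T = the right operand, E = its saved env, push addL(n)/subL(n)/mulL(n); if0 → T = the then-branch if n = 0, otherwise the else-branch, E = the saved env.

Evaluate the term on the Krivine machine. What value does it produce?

0. [T=(((λq. q) ((λq. q) 5)) - ((let p = 5 in p) * (1 * -1))) | E=∅ | St=∅]
1. [T=((λq. q) ((λq. q) 5)) | E=∅ | St=[subR]]
2. [T=(λq. q) | E=∅ | St=[thunk :: subR]]
3. [T=q | E={q↦thunk(((λq. q) 5), ∅)} | St=[subR]]
4. [T=((λq. q) 5) | E=∅ | St=[subR]]
5. [T=(λq. q) | E=∅ | St=[thunk :: subR]]
6. [T=q | E={q↦thunk(5, ∅)} | St=[subR]]
7. [T=5 | E=∅ | St=[subR]]
8. [T=((let p = 5 in p) * (1 * -1)) | E=∅ | St=[subL(5)]]
9. [T=(let p = 5 in p) | E=∅ | St=[mulR :: subL(5)]]
10. [T=p | E={p↦thunk(5, ∅)} | St=[mulR :: subL(5)]]
11. [T=5 | E=∅ | St=[mulR :: subL(5)]]
12. [T=(1 * -1) | E=∅ | St=[mulL(5) :: subL(5)]]
13. [T=1 | E=∅ | St=[mulR :: mulL(5) :: subL(5)]]
14. [T=-1 | E=∅ | St=[mulL(1) :: mulL(5) :: subL(5)]]
→ final value 10

Answer: 10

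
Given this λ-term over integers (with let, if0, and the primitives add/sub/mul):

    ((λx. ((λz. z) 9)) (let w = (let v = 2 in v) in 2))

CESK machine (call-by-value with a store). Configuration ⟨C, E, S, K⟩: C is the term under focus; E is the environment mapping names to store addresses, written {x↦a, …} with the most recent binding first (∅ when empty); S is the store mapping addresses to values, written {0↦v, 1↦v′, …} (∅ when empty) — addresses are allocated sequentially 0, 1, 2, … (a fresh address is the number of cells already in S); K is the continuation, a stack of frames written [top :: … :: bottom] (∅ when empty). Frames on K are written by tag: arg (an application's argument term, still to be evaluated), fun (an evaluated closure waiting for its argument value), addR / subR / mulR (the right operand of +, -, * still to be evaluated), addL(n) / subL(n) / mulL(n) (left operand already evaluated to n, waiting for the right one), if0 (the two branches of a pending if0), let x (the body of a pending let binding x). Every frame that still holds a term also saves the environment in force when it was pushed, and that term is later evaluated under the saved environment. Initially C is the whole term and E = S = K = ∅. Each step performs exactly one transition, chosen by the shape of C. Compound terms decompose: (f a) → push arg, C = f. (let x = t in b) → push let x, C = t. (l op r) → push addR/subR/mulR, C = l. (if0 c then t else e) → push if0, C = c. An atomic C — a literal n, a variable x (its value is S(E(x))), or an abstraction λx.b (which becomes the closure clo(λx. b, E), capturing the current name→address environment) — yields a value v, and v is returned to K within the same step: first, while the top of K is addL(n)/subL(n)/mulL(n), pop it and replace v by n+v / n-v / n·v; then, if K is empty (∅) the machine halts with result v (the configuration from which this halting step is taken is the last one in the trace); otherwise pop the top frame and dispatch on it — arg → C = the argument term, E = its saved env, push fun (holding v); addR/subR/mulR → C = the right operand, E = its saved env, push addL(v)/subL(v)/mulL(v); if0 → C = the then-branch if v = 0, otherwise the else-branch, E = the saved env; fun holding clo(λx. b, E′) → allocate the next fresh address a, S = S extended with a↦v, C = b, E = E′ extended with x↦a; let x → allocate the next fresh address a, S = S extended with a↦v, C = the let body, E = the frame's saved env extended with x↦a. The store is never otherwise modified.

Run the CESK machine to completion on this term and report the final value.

Answer: 9

Derivation:
t=0: [C=((λx. ((λz. z) 9)) (let w = (let v = 2 in v) in 2)) | E=∅ | S=∅ | K=∅]
t=1: [C=(λx. ((λz. z) 9)) | E=∅ | S=∅ | K=[arg]]
t=2: [C=(let w = (let v = 2 in v) in 2) | E=∅ | S=∅ | K=[fun]]
t=3: [C=(let v = 2 in v) | E=∅ | S=∅ | K=[let w :: fun]]
t=4: [C=2 | E=∅ | S=∅ | K=[let v :: let w :: fun]]
t=5: [C=v | E={v↦0} | S={0↦2} | K=[let w :: fun]]
t=6: [C=2 | E={w↦1} | S={0↦2, 1↦2} | K=[fun]]
t=7: [C=((λz. z) 9) | E={x↦2} | S={0↦2, 1↦2, 2↦2} | K=∅]
t=8: [C=(λz. z) | E={x↦2} | S={0↦2, 1↦2, 2↦2} | K=[arg]]
t=9: [C=9 | E={x↦2} | S={0↦2, 1↦2, 2↦2} | K=[fun]]
t=10: [C=z | E={z↦3, x↦2} | S={0↦2, 1↦2, 2↦2, 3↦9} | K=∅]
→ final value 9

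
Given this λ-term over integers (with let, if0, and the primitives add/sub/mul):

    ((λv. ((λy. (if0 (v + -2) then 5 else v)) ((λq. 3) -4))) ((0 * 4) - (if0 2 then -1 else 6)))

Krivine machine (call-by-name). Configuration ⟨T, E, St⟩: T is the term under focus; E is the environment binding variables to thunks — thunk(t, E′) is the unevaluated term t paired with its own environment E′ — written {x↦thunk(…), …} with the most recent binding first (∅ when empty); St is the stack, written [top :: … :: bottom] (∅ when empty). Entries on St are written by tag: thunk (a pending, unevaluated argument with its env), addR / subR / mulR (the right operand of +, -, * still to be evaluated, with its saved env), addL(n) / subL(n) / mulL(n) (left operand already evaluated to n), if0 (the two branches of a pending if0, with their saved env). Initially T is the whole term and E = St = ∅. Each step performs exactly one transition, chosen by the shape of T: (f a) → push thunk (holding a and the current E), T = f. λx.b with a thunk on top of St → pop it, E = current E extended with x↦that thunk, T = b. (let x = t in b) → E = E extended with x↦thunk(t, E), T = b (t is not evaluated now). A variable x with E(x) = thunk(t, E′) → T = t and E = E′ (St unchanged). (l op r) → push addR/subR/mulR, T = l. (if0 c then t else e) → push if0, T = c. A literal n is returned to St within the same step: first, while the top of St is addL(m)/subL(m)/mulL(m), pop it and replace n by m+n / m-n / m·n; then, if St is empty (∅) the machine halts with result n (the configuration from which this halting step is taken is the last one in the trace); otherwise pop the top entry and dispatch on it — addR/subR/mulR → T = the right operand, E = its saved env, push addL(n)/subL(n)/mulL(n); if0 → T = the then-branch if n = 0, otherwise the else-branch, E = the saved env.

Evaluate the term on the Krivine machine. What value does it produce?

Answer: -6

Derivation:
step 0: [T=((λv. ((λy. (if0 (v + -2) then 5 else v)) ((λq. 3) -4))) ((0 * 4) - (if0 2 then -1 else 6))) | E=∅ | St=∅]
step 1: [T=(λv. ((λy. (if0 (v + -2) then 5 else v)) ((λq. 3) -4))) | E=∅ | St=[thunk]]
step 2: [T=((λy. (if0 (v + -2) then 5 else v)) ((λq. 3) -4)) | E={v↦thunk(((0 * 4) - (if0 2 then -1 else 6)), ∅)} | St=∅]
step 3: [T=(λy. (if0 (v + -2) then 5 else v)) | E={v↦thunk(((0 * 4) - (if0 2 then -1 else 6)), ∅)} | St=[thunk]]
step 4: [T=(if0 (v + -2) then 5 else v) | E={y↦thunk(((λq. 3) -4), {v↦thunk(((0 * 4) - (if0 2 then -1 else 6)), ∅)}), v↦thunk(((0 * 4) - (if0 2 then -1 else 6)), ∅)} | St=∅]
step 5: [T=(v + -2) | E={y↦thunk(((λq. 3) -4), {v↦thunk(((0 * 4) - (if0 2 then -1 else 6)), ∅)}), v↦thunk(((0 * 4) - (if0 2 then -1 else 6)), ∅)} | St=[if0]]
step 6: [T=v | E={y↦thunk(((λq. 3) -4), {v↦thunk(((0 * 4) - (if0 2 then -1 else 6)), ∅)}), v↦thunk(((0 * 4) - (if0 2 then -1 else 6)), ∅)} | St=[addR :: if0]]
step 7: [T=((0 * 4) - (if0 2 then -1 else 6)) | E=∅ | St=[addR :: if0]]
step 8: [T=(0 * 4) | E=∅ | St=[subR :: addR :: if0]]
step 9: [T=0 | E=∅ | St=[mulR :: subR :: addR :: if0]]
step 10: [T=4 | E=∅ | St=[mulL(0) :: subR :: addR :: if0]]
step 11: [T=(if0 2 then -1 else 6) | E=∅ | St=[subL(0) :: addR :: if0]]
step 12: [T=2 | E=∅ | St=[if0 :: subL(0) :: addR :: if0]]
step 13: [T=6 | E=∅ | St=[subL(0) :: addR :: if0]]
step 14: [T=-2 | E={y↦thunk(((λq. 3) -4), {v↦thunk(((0 * 4) - (if0 2 then -1 else 6)), ∅)}), v↦thunk(((0 * 4) - (if0 2 then -1 else 6)), ∅)} | St=[addL(-6) :: if0]]
step 15: [T=v | E={y↦thunk(((λq. 3) -4), {v↦thunk(((0 * 4) - (if0 2 then -1 else 6)), ∅)}), v↦thunk(((0 * 4) - (if0 2 then -1 else 6)), ∅)} | St=∅]
step 16: [T=((0 * 4) - (if0 2 then -1 else 6)) | E=∅ | St=∅]
step 17: [T=(0 * 4) | E=∅ | St=[subR]]
step 18: [T=0 | E=∅ | St=[mulR :: subR]]
step 19: [T=4 | E=∅ | St=[mulL(0) :: subR]]
step 20: [T=(if0 2 then -1 else 6) | E=∅ | St=[subL(0)]]
step 21: [T=2 | E=∅ | St=[if0 :: subL(0)]]
step 22: [T=6 | E=∅ | St=[subL(0)]]
→ final value -6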